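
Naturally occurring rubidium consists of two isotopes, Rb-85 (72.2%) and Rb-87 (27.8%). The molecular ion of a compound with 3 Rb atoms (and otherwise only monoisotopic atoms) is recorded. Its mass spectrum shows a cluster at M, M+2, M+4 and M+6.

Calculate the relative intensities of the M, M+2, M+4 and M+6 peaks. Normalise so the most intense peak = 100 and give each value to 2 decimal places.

The 3 Rb atoms are independent, so intensities follow the terms of (0.722 + 0.278)^3.
P(M) = 0.722^3 = 0.376367
P(M+2) = 3 × 0.722^2 × 0.278^1 = 0.434751
P(M+4) = 3 × 0.722^1 × 0.278^2 = 0.167397
P(M+6) = 0.278^3 = 0.021485
The M+2 peak is largest (0.434751); scaling to 100 gives 86.57 : 100.00 : 38.50 : 4.94.

86.57 : 100.00 : 38.50 : 4.94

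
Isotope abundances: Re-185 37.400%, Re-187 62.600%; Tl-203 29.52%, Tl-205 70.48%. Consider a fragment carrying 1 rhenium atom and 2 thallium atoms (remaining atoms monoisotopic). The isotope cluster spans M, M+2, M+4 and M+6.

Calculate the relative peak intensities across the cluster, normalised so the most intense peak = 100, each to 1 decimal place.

Rhenium pattern (n=1): 0.3740 : 0.6260
Thallium pattern (n=2): 0.08714304 : 0.41611392 : 0.49674304
Convolve the two distributions (both contribute in 2-u steps):
  M: 0.3740×0.08714304 = 0.032591
  M+2: 0.3740×0.41611392 + 0.6260×0.08714304 = 0.210178
  M+4: 0.3740×0.49674304 + 0.6260×0.41611392 = 0.446269
  M+6: 0.6260×0.49674304 = 0.310961
Scale to base peak (0.446269) = 100: 7.3 : 47.1 : 100.0 : 69.7

7.3 : 47.1 : 100.0 : 69.7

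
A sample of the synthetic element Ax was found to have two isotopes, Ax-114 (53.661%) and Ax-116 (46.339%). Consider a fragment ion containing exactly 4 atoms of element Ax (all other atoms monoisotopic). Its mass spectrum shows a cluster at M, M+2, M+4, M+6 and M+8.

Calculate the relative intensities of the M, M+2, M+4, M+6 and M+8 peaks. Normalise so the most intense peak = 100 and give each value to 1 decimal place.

22.3 : 77.2 : 100.0 : 57.6 : 12.4

Expanding (0.53661 + 0.46339)^4:
P(M) = 0.53661^4 = 0.082915
P(M+2) = 4 × 0.53661^3 × 0.46339^1 = 0.286407
P(M+4) = 6 × 0.53661^2 × 0.46339^2 = 0.370990
P(M+6) = 4 × 0.53661^1 × 0.46339^3 = 0.213579
P(M+8) = 0.46339^4 = 0.046109
The M+4 peak is largest (0.370990); scaling to 100 gives 22.3 : 77.2 : 100.0 : 57.6 : 12.4.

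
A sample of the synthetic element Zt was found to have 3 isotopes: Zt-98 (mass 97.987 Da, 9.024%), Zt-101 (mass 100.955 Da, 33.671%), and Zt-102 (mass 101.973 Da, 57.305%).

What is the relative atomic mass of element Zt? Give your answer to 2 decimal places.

Weight each isotope mass by its fractional abundance: 0.09024 × 97.987 + 0.33671 × 100.955 + 0.57305 × 101.973
= 8.8423 + 33.9926 + 58.4356 = 101.2705 Da

101.27 Da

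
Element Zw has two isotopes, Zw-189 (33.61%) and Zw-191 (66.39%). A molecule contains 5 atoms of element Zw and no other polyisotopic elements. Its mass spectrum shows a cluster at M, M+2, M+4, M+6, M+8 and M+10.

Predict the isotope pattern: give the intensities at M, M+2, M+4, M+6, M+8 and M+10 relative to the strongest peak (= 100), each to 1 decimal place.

1.3 : 12.8 : 50.6 : 100.0 : 98.8 : 39.0

Each Zw atom is independently Zw-189 (p = 0.3361) or Zw-191 (q = 0.6639); the cluster is the binomial expansion (p + q)^5.
P(M) = 0.3361^5 = 0.004289
P(M+2) = 5 × 0.3361^4 × 0.6639^1 = 0.042359
P(M+4) = 10 × 0.3361^3 × 0.6639^2 = 0.167344
P(M+6) = 10 × 0.3361^2 × 0.6639^3 = 0.330556
P(M+8) = 5 × 0.3361^1 × 0.6639^4 = 0.326474
P(M+10) = 0.6639^5 = 0.128977
The M+6 peak is largest (0.330556); scaling to 100 gives 1.3 : 12.8 : 50.6 : 100.0 : 98.8 : 39.0.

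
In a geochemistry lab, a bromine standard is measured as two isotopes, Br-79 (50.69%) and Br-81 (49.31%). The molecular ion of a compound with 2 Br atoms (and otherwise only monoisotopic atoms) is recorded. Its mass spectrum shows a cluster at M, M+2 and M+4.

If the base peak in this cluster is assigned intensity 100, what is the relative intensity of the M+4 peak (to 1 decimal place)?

Term probabilities: M 0.2569, M+2 0.4999, M+4 0.2431. Base peak = M+2.
P(M+2) = C(2,1) × 0.5069^1 × 0.4931^1 = 2 × 0.5069 × 0.4931 = 0.499905 (base)
P(M+4) = C(2,2) × 0.5069^0 × 0.4931^2 = 1 × 1.0000 × 0.24314761 = 0.243148
Relative intensity = 0.243148 / 0.499905 × 100 = 48.6

48.6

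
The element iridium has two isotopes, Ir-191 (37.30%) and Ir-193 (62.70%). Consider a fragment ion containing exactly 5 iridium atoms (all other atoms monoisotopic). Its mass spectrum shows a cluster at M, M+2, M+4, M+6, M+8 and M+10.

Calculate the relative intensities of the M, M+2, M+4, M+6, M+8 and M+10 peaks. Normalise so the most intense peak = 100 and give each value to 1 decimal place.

2.1 : 17.7 : 59.5 : 100.0 : 84.0 : 28.3

Each Ir atom is independently Ir-191 (p = 0.3730) or Ir-193 (q = 0.6270); the cluster is the binomial expansion (p + q)^5.
P(M) = 0.3730^5 = 0.007220
P(M+2) = 5 × 0.3730^4 × 0.6270^1 = 0.060684
P(M+4) = 10 × 0.3730^3 × 0.6270^2 = 0.204015
P(M+6) = 10 × 0.3730^2 × 0.6270^3 = 0.342942
P(M+8) = 5 × 0.3730^1 × 0.6270^4 = 0.288237
P(M+10) = 0.6270^5 = 0.096903
The M+6 peak is largest (0.342942); scaling to 100 gives 2.1 : 17.7 : 59.5 : 100.0 : 84.0 : 28.3.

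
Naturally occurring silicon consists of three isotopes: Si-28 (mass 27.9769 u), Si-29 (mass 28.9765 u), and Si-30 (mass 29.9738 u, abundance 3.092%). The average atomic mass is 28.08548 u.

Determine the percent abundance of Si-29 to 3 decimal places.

Let x and y be the fractions of Si-28 and Si-29. Then x + y = 1 − 0.03092 = 0.96908 and 27.9769x + 28.9765y = 28.08548 − 0.03092×29.9738 = 27.158690104.
Substituting: 27.9769x + 28.9765(0.96908 − x) = 27.158690104
(27.9769 − 28.9765)x = -0.921856516  ⇒  x = 0.92223, y = 0.04685
Si-28: 92.223%, Si-29: 4.685%.

4.685%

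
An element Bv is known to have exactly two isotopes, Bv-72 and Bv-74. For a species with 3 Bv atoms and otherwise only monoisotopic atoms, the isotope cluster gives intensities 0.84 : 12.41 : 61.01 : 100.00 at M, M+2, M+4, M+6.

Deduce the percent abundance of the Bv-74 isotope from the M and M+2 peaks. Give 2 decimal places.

83.12%

Write p for the Bv-72 fraction. I(M+2)/I(M) = [C(3,1)·p^2·(1−p)] / p^3 = 3·(1−p)/p = 12.41/0.84 = 14.7738
(1−p)/p = 14.7738/3 = 4.9246  ⇒  p = 1/(1 + 4.9246) = 0.1688
Bv-72: 16.88%, Bv-74: 83.12%.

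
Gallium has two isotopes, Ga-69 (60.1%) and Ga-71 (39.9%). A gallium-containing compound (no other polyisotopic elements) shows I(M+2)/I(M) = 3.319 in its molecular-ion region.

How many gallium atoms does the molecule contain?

With n Ga atoms, P(M+2)/P(M) = C(n,1)·p^(n−1)q / p^n = n·q/p = n · 0.399/0.601.
n = 3.319 × 0.601/0.399 = 5.00 ≈ 5

5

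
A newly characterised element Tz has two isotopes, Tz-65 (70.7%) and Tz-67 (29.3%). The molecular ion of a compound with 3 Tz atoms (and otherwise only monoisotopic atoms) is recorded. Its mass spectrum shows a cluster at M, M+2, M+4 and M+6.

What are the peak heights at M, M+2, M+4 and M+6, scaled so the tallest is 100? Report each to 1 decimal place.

The 3 Tz atoms are independent, so intensities follow the terms of (0.707 + 0.293)^3.
P(M) = 0.707^3 = 0.353393
P(M+2) = 3 × 0.707^2 × 0.293^1 = 0.439367
P(M+4) = 3 × 0.707^1 × 0.293^2 = 0.182086
P(M+6) = 0.293^3 = 0.025154
The M+2 peak is largest (0.439367); scaling to 100 gives 80.4 : 100.0 : 41.4 : 5.7.

80.4 : 100.0 : 41.4 : 5.7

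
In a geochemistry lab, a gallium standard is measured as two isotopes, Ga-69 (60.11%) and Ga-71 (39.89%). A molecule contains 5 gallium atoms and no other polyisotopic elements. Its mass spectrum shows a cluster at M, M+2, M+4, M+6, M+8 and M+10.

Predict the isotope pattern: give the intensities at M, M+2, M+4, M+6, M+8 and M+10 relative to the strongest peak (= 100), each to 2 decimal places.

Each Ga atom is independently Ga-69 (p = 0.6011) or Ga-71 (q = 0.3989); the cluster is the binomial expansion (p + q)^5.
P(M) = 0.6011^5 = 0.078475
P(M+2) = 5 × 0.6011^4 × 0.3989^1 = 0.260388
P(M+4) = 10 × 0.6011^3 × 0.3989^2 = 0.345596
P(M+6) = 10 × 0.6011^2 × 0.3989^3 = 0.229343
P(M+8) = 5 × 0.6011^1 × 0.3989^4 = 0.076098
P(M+10) = 0.3989^5 = 0.010100
The M+4 peak is largest (0.345596); scaling to 100 gives 22.71 : 75.34 : 100.00 : 66.36 : 22.02 : 2.92.

22.71 : 75.34 : 100.00 : 66.36 : 22.02 : 2.92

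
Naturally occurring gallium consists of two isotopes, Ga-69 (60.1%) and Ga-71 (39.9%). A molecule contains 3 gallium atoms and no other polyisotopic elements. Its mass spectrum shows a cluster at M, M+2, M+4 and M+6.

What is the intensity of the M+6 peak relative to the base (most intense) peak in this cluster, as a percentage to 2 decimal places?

14.69%

(0.601 + 0.399)^3 gives M 0.2171, M+2 0.4324, M+4 0.2870, M+6 0.0635; the largest is M+2.
P(M+2) = C(3,1) × 0.601^2 × 0.399^1 = 3 × 0.361201 × 0.3990 = 0.432358 (base)
P(M+6) = C(3,3) × 0.601^0 × 0.399^3 = 1 × 1.0000 × 0.0635212 = 0.063521
Relative intensity = 0.063521 / 0.432358 × 100 = 14.69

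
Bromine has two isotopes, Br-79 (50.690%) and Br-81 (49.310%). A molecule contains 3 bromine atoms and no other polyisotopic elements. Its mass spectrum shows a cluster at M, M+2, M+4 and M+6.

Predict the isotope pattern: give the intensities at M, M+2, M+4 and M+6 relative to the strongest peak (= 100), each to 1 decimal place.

34.3 : 100.0 : 97.3 : 31.5

Each Br atom is independently Br-79 (p = 0.50690) or Br-81 (q = 0.49310); the cluster is the binomial expansion (p + q)^3.
P(M) = 0.50690^3 = 0.130247
P(M+2) = 3 × 0.50690^2 × 0.49310^1 = 0.380103
P(M+4) = 3 × 0.50690^1 × 0.49310^2 = 0.369755
P(M+6) = 0.49310^3 = 0.119896
The M+2 peak is largest (0.380103); scaling to 100 gives 34.3 : 100.0 : 97.3 : 31.5.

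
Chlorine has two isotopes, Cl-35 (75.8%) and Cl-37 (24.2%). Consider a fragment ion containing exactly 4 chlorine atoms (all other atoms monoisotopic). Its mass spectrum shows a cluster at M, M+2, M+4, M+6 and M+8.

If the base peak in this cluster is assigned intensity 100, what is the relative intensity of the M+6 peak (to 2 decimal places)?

10.19

Binomial terms of (0.758 + 0.242)^4: M 0.3301, M+2 0.4216, M+4 0.2019, M+6 0.0430, M+8 0.0034 → M+2 is the base peak.
P(M+2) = C(4,1) × 0.758^3 × 0.242^1 = 4 × 0.43551951 × 0.2420 = 0.421583 (base)
P(M+6) = C(4,3) × 0.758^1 × 0.242^3 = 4 × 0.7580 × 0.01417249 = 0.042971
Relative intensity = 0.042971 / 0.421583 × 100 = 10.19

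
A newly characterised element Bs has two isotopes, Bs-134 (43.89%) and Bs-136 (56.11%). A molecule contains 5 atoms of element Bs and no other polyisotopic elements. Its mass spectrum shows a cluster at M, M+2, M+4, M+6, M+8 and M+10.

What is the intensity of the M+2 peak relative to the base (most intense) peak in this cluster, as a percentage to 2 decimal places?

Term probabilities: M 0.0163, M+2 0.1041, M+4 0.2662, M+6 0.3403, M+8 0.2175, M+10 0.0556. Base peak = M+6.
P(M+6) = C(5,3) × 0.4389^2 × 0.5611^3 = 10 × 0.19263321 × 0.17665291 = 0.340292 (base)
P(M+2) = C(5,1) × 0.4389^4 × 0.5611^1 = 5 × 0.03710755 × 0.5611 = 0.104105
Relative intensity = 0.104105 / 0.340292 × 100 = 30.59

30.59%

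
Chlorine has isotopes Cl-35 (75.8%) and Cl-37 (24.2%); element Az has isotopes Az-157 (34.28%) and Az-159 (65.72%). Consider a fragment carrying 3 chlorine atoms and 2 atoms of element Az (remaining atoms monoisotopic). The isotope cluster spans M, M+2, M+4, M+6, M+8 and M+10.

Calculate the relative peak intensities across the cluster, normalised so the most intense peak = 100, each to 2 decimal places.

Chlorine pattern (n=3): 0.43551951 : 0.41713346 : 0.13317454 : 0.01417249
Element Az pattern (n=2): 0.11751184 : 0.45057632 : 0.43191184
Convolve the two distributions (both contribute in 2-u steps):
  M: 0.43551951×0.11751184 = 0.051179
  M+2: 0.43551951×0.45057632 + 0.41713346×0.11751184 = 0.245253
  M+4: 0.43551951×0.43191184 + 0.41713346×0.45057632 + 0.13317454×0.11751184 = 0.391706
  M+6: 0.41713346×0.43191184 + 0.13317454×0.45057632 + 0.01417249×0.11751184 = 0.241836
  M+8: 0.13317454×0.43191184 + 0.01417249×0.45057632 = 0.063905
  M+10: 0.01417249×0.43191184 = 0.006121
Scale to base peak (0.391706) = 100: 13.07 : 62.61 : 100.00 : 61.74 : 16.31 : 1.56

13.07 : 62.61 : 100.00 : 61.74 : 16.31 : 1.56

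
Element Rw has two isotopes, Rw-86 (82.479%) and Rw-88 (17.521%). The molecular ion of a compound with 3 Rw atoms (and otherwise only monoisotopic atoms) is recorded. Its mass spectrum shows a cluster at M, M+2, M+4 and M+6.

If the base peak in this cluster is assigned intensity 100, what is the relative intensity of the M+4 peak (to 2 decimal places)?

Binomial terms of (0.82479 + 0.17521)^3: M 0.5611, M+2 0.3576, M+4 0.0760, M+6 0.0054 → M is the base peak.
P(M) = C(3,0) × 0.82479^3 × 0.17521^0 = 1 × 0.56108694 × 1.0000 = 0.561087 (base)
P(M+4) = C(3,2) × 0.82479^1 × 0.17521^2 = 3 × 0.82479 × 0.03069854 = 0.075960
Relative intensity = 0.075960 / 0.561087 × 100 = 13.54

13.54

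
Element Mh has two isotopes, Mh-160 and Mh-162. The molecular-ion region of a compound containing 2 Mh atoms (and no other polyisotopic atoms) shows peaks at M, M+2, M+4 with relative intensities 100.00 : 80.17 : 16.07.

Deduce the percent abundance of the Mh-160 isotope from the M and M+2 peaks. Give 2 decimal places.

71.39%

If p is the fraction of Mh that is Mh-160, then I(M+2)/I(M) = [C(2,1)·p^1·(1−p)] / p^2 = 2·(1−p)/p = 80.17/100.00 = 0.8017
(1−p)/p = 0.8017/2 = 0.4008  ⇒  p = 1/(1 + 0.4008) = 0.7139
Mh-160: 71.39%, Mh-162: 28.61%.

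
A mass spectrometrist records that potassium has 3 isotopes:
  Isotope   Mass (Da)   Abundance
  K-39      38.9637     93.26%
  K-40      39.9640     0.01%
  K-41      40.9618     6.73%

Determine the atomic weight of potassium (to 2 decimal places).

Weight each isotope mass by its fractional abundance: 0.9326 × 38.9637 + 0.0001 × 39.9640 + 0.0673 × 40.9618
= 36.33755 + 0.00400 + 2.75673 = 39.09828 Da

39.10 Da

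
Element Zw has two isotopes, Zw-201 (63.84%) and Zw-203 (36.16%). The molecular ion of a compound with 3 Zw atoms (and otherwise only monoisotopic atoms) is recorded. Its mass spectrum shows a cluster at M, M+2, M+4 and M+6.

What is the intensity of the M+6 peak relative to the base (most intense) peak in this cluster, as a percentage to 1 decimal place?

(0.6384 + 0.3616)^3 gives M 0.2602, M+2 0.4421, M+4 0.2504, M+6 0.0473; the largest is M+2.
P(M+2) = C(3,1) × 0.6384^2 × 0.3616^1 = 3 × 0.40755456 × 0.3616 = 0.442115 (base)
P(M+6) = C(3,3) × 0.6384^0 × 0.3616^3 = 1 × 1.0000 × 0.04728085 = 0.047281
Relative intensity = 0.047281 / 0.442115 × 100 = 10.7

10.7%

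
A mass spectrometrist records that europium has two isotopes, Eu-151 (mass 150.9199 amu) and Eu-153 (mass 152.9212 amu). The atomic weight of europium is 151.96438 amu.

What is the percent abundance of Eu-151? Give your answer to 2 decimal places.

With x = fraction of Eu-151 (so Eu-153 is 1 − x):
150.9199·x + 152.9212·(1 − x) = 151.96438
(150.9199 − 152.9212)·x = 151.96438 − 152.9212
x = -0.95682 / -2.0013 = 0.47810 → 47.81% Eu-151, 52.19% Eu-153.

47.81%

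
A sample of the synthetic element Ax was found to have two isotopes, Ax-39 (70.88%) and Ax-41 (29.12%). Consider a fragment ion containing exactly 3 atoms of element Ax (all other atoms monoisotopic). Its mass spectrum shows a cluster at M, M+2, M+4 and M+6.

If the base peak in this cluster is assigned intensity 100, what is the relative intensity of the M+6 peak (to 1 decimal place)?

5.6

Term probabilities: M 0.3561, M+2 0.4389, M+4 0.1803, M+6 0.0247. Base peak = M+2.
P(M+2) = C(3,1) × 0.7088^2 × 0.2912^1 = 3 × 0.50239744 × 0.2912 = 0.438894 (base)
P(M+6) = C(3,3) × 0.7088^0 × 0.2912^3 = 1 × 1.0000 × 0.02469301 = 0.024693
Relative intensity = 0.024693 / 0.438894 × 100 = 5.6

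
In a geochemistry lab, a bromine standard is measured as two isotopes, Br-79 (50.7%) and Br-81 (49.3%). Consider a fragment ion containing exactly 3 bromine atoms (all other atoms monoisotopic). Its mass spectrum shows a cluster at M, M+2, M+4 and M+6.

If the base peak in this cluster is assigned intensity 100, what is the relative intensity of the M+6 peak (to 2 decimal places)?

31.52

Binomial terms of (0.507 + 0.493)^3: M 0.1303, M+2 0.3802, M+4 0.3697, M+6 0.1198 → M+2 is the base peak.
P(M+2) = C(3,1) × 0.507^2 × 0.493^1 = 3 × 0.257049 × 0.4930 = 0.380175 (base)
P(M+6) = C(3,3) × 0.507^0 × 0.493^3 = 1 × 1.0000 × 0.11982316 = 0.119823
Relative intensity = 0.119823 / 0.380175 × 100 = 31.52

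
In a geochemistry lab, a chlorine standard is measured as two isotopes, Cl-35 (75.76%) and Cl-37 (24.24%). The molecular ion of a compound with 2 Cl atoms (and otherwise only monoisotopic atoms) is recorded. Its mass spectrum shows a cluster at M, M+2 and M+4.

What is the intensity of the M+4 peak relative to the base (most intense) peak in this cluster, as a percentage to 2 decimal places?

10.24%

Binomial terms of (0.7576 + 0.2424)^2: M 0.5740, M+2 0.3673, M+4 0.0588 → M is the base peak.
P(M) = C(2,0) × 0.7576^2 × 0.2424^0 = 1 × 0.57395776 × 1.0000 = 0.573958 (base)
P(M+4) = C(2,2) × 0.7576^0 × 0.2424^2 = 1 × 1.0000 × 0.05875776 = 0.058758
Relative intensity = 0.058758 / 0.573958 × 100 = 10.24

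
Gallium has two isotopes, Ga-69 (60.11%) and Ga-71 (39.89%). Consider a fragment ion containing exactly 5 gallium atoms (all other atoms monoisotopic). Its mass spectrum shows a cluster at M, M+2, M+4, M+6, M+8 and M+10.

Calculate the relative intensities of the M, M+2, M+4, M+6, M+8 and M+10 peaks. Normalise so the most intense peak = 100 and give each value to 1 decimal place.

The 5 Ga atoms are independent, so intensities follow the terms of (0.6011 + 0.3989)^5.
P(M) = 0.6011^5 = 0.078475
P(M+2) = 5 × 0.6011^4 × 0.3989^1 = 0.260388
P(M+4) = 10 × 0.6011^3 × 0.3989^2 = 0.345596
P(M+6) = 10 × 0.6011^2 × 0.3989^3 = 0.229343
P(M+8) = 5 × 0.6011^1 × 0.3989^4 = 0.076098
P(M+10) = 0.3989^5 = 0.010100
The M+4 peak is largest (0.345596); scaling to 100 gives 22.7 : 75.3 : 100.0 : 66.4 : 22.0 : 2.9.

22.7 : 75.3 : 100.0 : 66.4 : 22.0 : 2.9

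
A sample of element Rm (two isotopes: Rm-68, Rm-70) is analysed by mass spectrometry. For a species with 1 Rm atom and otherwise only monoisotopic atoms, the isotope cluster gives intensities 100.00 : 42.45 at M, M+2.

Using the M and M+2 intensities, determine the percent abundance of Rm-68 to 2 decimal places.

70.20%

If p is the fraction of Rm that is Rm-68, then I(M+2)/I(M) = [C(1,1)·p^0·(1−p)] / p^1 = 1·(1−p)/p = 42.45/100.00 = 0.4245
(1−p)/p = 0.4245/1 = 0.4245  ⇒  p = 1/(1 + 0.4245) = 0.7020
Rm-68: 70.20%, Rm-70: 29.80%.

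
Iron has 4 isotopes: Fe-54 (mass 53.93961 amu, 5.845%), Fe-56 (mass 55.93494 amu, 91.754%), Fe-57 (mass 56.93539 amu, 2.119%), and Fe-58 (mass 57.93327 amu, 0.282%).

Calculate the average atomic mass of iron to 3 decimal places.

The abundance-weighted mean is 0.05845 × 53.93961 + 0.91754 × 55.93494 + 0.02119 × 56.93539 + 0.00282 × 57.93327
= 3.152770 + 51.322545 + 1.206461 + 0.163372 = 55.845148 amu

55.845 amu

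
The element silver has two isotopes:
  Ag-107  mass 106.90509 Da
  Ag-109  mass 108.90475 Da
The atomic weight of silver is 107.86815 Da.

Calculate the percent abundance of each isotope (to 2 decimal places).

Writing the weighted mean with unknown fraction x of Ag-107:
106.90509·x + 108.90475·(1 − x) = 107.86815
(106.90509 − 108.90475)·x = 107.86815 − 108.90475
x = -1.03660 / -1.99966 = 0.51839 → 51.84% Ag-107, 48.16% Ag-109.

Ag-107: 51.84%, Ag-109: 48.16%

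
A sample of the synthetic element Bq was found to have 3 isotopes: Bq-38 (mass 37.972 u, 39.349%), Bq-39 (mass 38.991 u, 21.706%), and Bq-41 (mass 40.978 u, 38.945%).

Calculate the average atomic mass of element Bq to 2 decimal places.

39.36 u

Ar = Σ fᵢ·mᵢ = 0.39349 × 37.972 + 0.21706 × 38.991 + 0.38945 × 40.978
= 14.9416 + 8.4634 + 15.9589 = 39.3639 u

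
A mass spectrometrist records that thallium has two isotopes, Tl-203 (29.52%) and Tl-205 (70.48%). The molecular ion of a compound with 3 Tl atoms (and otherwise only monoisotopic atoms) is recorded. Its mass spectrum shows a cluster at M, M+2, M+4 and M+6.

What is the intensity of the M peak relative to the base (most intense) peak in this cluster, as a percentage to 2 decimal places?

Term probabilities: M 0.0257, M+2 0.1843, M+4 0.4399, M+6 0.3501. Base peak = M+4.
P(M+4) = C(3,2) × 0.2952^1 × 0.7048^2 = 3 × 0.2952 × 0.49674304 = 0.439916 (base)
P(M) = C(3,0) × 0.2952^3 × 0.7048^0 = 1 × 0.02572463 × 1.0000 = 0.025725
Relative intensity = 0.025725 / 0.439916 × 100 = 5.85

5.85%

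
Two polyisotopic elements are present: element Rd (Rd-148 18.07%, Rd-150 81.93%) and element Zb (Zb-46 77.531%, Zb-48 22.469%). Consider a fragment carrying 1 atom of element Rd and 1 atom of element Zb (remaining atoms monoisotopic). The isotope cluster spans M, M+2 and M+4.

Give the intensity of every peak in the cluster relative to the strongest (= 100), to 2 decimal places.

Element Rd pattern (n=1): 0.1807 : 0.8193
Element Zb pattern (n=1): 0.77531 : 0.22469
Convolve the two distributions (both contribute in 2-u steps):
  M: 0.1807×0.77531 = 0.140099
  M+2: 0.1807×0.22469 + 0.8193×0.77531 = 0.675813
  M+4: 0.8193×0.22469 = 0.184089
Scale to base peak (0.675813) = 100: 20.73 : 100.00 : 27.24

20.73 : 100.00 : 27.24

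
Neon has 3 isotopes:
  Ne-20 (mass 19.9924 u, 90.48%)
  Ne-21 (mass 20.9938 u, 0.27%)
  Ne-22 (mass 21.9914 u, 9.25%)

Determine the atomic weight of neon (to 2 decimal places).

20.18 u

Weight each isotope mass by its fractional abundance: 0.9048 × 19.9924 + 0.0027 × 20.9938 + 0.0925 × 21.9914
= 18.08912 + 0.05668 + 2.03420 = 20.18000 u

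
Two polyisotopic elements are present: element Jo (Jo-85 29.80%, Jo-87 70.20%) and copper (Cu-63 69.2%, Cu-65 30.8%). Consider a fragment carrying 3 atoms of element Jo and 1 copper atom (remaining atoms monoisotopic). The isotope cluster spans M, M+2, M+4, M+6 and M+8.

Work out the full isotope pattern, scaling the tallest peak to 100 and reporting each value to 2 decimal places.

Element Jo pattern (n=3): 0.02646359 : 0.18702122 : 0.44056678 : 0.34594841
Copper pattern (n=1): 0.6920 : 0.3080
Convolve the two distributions (both contribute in 2-u steps):
  M: 0.02646359×0.6920 = 0.018313
  M+2: 0.02646359×0.3080 + 0.18702122×0.6920 = 0.137569
  M+4: 0.18702122×0.3080 + 0.44056678×0.6920 = 0.362475
  M+6: 0.44056678×0.3080 + 0.34594841×0.6920 = 0.375091
  M+8: 0.34594841×0.3080 = 0.106552
Scale to base peak (0.375091) = 100: 4.88 : 36.68 : 96.64 : 100.00 : 28.41

4.88 : 36.68 : 96.64 : 100.00 : 28.41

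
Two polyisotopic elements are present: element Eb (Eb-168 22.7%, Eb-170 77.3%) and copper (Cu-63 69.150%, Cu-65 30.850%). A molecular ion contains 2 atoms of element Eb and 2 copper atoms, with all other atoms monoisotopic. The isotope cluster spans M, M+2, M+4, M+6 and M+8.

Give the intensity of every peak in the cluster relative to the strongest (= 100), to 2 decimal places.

5.60 : 43.10 : 100.00 : 65.48 : 12.91

Element Eb pattern (n=2): 0.051529 : 0.350942 : 0.597529
Copper pattern (n=2): 0.47817225 : 0.4266555 : 0.09517225
Convolve the two distributions (both contribute in 2-u steps):
  M: 0.051529×0.47817225 = 0.024640
  M+2: 0.051529×0.4266555 + 0.350942×0.47817225 = 0.189796
  M+4: 0.051529×0.09517225 + 0.350942×0.4266555 + 0.597529×0.47817225 = 0.440357
  M+6: 0.350942×0.09517225 + 0.597529×0.4266555 = 0.288339
  M+8: 0.597529×0.09517225 = 0.056868
Scale to base peak (0.440357) = 100: 5.60 : 43.10 : 100.00 : 65.48 : 12.91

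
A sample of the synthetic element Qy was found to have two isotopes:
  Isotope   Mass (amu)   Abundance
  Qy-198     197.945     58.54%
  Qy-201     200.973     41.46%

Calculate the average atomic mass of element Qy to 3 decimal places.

Weight each isotope mass by its fractional abundance: 0.5854 × 197.945 + 0.4146 × 200.973
= 115.8770 + 83.3234 = 199.2004 amu

199.200 amu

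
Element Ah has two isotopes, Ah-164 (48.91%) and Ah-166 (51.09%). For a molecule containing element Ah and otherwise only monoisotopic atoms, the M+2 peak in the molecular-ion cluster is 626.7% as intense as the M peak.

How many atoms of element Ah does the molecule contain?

6

The M+2/M ratio from n Ah atoms is n · q/p = n · 0.5109/0.4891.
n = 6.267 × 0.4891/0.5109 = 6.00 ≈ 6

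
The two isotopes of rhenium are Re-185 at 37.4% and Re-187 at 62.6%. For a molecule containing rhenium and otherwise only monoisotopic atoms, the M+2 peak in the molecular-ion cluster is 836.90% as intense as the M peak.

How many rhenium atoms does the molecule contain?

For n independent Re atoms, I(M+2)/I(M) = n · (abundance Re-187) / (abundance Re-185) = n · 0.626/0.374.
n = 8.3690 × 0.374/0.626 = 5.00 ≈ 5

5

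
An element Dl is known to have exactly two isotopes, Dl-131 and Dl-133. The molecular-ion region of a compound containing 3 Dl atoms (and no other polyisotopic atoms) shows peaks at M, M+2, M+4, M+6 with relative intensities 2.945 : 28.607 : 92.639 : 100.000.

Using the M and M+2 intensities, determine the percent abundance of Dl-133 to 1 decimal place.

Let p = fractional abundance of Dl-131. I(M+2)/I(M) = [C(3,1)·p^2·(1−p)] / p^3 = 3·(1−p)/p = 28.607/2.945 = 9.7138
(1−p)/p = 9.7138/3 = 3.2379  ⇒  p = 1/(1 + 3.2379) = 0.2360
Dl-131: 23.6%, Dl-133: 76.4%.

76.4%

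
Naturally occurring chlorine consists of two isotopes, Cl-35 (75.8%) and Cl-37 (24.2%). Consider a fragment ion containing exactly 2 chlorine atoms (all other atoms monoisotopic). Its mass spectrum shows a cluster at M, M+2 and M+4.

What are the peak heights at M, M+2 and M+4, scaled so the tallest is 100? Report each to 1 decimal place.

Expanding (0.758 + 0.242)^2:
P(M) = 0.758^2 = 0.574564
P(M+2) = 2 × 0.758^1 × 0.242^1 = 0.366872
P(M+4) = 0.242^2 = 0.058564
The M peak is largest (0.574564); scaling to 100 gives 100.0 : 63.9 : 10.2.

100.0 : 63.9 : 10.2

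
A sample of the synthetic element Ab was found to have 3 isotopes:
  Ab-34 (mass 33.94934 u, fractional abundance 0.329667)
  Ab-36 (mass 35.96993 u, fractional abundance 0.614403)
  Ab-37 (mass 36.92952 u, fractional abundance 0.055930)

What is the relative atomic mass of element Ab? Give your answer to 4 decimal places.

35.3575 u

Ar = Σ fᵢ·mᵢ = 0.329667 × 33.94934 + 0.614403 × 35.96993 + 0.055930 × 36.92952
= 11.191977 + 22.100033 + 2.065468 = 35.357478 u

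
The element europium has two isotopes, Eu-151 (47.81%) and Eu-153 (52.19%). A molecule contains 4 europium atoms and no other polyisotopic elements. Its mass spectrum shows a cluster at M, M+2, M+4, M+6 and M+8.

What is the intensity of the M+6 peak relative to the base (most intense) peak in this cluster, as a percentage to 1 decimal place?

Term probabilities: M 0.0522, M+2 0.2281, M+4 0.3736, M+6 0.2719, M+8 0.0742. Base peak = M+4.
P(M+4) = C(4,2) × 0.4781^2 × 0.5219^2 = 6 × 0.22857961 × 0.27237961 = 0.373563 (base)
P(M+6) = C(4,3) × 0.4781^1 × 0.5219^3 = 4 × 0.4781 × 0.14215492 = 0.271857
Relative intensity = 0.271857 / 0.373563 × 100 = 72.8

72.8%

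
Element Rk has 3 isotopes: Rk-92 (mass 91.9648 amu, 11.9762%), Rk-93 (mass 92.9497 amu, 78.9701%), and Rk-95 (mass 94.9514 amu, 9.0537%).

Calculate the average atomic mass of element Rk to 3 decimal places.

The abundance-weighted mean is 0.119762 × 91.9648 + 0.789701 × 92.9497 + 0.090537 × 94.9514
= 11.01389 + 73.40247 + 8.59661 = 93.01297 amu

93.013 amu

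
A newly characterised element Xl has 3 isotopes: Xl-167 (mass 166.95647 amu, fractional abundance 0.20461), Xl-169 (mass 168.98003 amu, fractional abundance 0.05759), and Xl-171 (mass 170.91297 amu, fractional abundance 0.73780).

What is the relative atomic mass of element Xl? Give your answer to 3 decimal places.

Ar = Σ fᵢ·mᵢ = 0.20461 × 166.95647 + 0.05759 × 168.98003 + 0.73780 × 170.91297
= 34.160963 + 9.731560 + 126.099589 = 169.992112 amu

169.992 amu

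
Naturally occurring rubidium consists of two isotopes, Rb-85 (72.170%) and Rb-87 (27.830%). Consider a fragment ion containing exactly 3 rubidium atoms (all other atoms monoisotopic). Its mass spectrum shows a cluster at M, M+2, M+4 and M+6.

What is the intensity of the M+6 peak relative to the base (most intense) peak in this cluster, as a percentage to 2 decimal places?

Term probabilities: M 0.3759, M+2 0.4349, M+4 0.1677, M+6 0.0216. Base peak = M+2.
P(M+2) = C(3,1) × 0.72170^2 × 0.27830^1 = 3 × 0.52085089 × 0.2783 = 0.434858 (base)
P(M+6) = C(3,3) × 0.72170^0 × 0.27830^3 = 1 × 1.0000 × 0.02155458 = 0.021555
Relative intensity = 0.021555 / 0.434858 × 100 = 4.96

4.96%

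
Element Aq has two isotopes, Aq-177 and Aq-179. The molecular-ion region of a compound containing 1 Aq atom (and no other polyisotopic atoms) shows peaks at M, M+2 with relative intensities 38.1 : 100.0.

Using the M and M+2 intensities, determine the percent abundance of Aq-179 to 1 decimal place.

If p is the fraction of Aq that is Aq-177, then I(M+2)/I(M) = [C(1,1)·p^0·(1−p)] / p^1 = 1·(1−p)/p = 100.0/38.1 = 2.6247
(1−p)/p = 2.6247/1 = 2.6247  ⇒  p = 1/(1 + 2.6247) = 0.2759
Aq-177: 27.6%, Aq-179: 72.4%.

72.4%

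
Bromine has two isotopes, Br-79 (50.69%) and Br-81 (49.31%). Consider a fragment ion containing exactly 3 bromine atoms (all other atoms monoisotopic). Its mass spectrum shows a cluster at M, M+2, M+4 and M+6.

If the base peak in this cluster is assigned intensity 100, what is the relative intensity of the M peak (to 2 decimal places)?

34.27

Term probabilities: M 0.1302, M+2 0.3801, M+4 0.3698, M+6 0.1199. Base peak = M+2.
P(M+2) = C(3,1) × 0.5069^2 × 0.4931^1 = 3 × 0.25694761 × 0.4931 = 0.380103 (base)
P(M) = C(3,0) × 0.5069^3 × 0.4931^0 = 1 × 0.13024674 × 1.0000 = 0.130247
Relative intensity = 0.130247 / 0.380103 × 100 = 34.27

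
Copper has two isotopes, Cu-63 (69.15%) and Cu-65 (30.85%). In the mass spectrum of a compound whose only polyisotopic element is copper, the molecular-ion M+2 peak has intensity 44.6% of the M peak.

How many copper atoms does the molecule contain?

1

The M+2/M ratio from n Cu atoms is n · q/p = n · 0.3085/0.6915.
n = 0.446 × 0.6915/0.3085 = 1.00 ≈ 1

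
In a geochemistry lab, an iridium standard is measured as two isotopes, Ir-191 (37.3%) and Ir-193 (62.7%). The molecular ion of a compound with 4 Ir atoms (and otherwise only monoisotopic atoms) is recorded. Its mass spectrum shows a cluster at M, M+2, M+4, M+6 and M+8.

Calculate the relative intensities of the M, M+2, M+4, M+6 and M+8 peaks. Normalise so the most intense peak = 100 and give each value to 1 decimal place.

5.3 : 35.4 : 89.2 : 100.0 : 42.0

The 4 Ir atoms are independent, so intensities follow the terms of (0.373 + 0.627)^4.
P(M) = 0.373^4 = 0.019357
P(M+2) = 4 × 0.373^3 × 0.627^1 = 0.130153
P(M+4) = 6 × 0.373^2 × 0.627^2 = 0.328174
P(M+6) = 4 × 0.373^1 × 0.627^3 = 0.367766
P(M+8) = 0.627^4 = 0.154550
The M+6 peak is largest (0.367766); scaling to 100 gives 5.3 : 35.4 : 89.2 : 100.0 : 42.0.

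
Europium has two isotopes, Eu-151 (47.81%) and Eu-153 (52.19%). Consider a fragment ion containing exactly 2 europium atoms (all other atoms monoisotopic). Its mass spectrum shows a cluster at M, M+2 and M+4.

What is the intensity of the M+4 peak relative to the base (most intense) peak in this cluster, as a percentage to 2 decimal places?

Binomial terms of (0.4781 + 0.5219)^2: M 0.2286, M+2 0.4990, M+4 0.2724 → M+2 is the base peak.
P(M+2) = C(2,1) × 0.4781^1 × 0.5219^1 = 2 × 0.4781 × 0.5219 = 0.499041 (base)
P(M+4) = C(2,2) × 0.4781^0 × 0.5219^2 = 1 × 1.0000 × 0.27237961 = 0.272380
Relative intensity = 0.272380 / 0.499041 × 100 = 54.58

54.58%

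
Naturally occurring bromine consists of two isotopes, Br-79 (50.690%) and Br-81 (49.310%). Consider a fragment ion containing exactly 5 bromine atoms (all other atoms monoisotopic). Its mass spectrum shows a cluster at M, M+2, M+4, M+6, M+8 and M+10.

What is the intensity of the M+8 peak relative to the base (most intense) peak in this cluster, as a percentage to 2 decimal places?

Term probabilities: M 0.0335, M+2 0.1628, M+4 0.3167, M+6 0.3081, M+8 0.1498, M+10 0.0292. Base peak = M+4.
P(M+4) = C(5,2) × 0.50690^3 × 0.49310^2 = 10 × 0.13024674 × 0.24314761 = 0.316692 (base)
P(M+8) = C(5,4) × 0.50690^1 × 0.49310^4 = 5 × 0.5069 × 0.05912076 = 0.149842
Relative intensity = 0.149842 / 0.316692 × 100 = 47.31

47.31%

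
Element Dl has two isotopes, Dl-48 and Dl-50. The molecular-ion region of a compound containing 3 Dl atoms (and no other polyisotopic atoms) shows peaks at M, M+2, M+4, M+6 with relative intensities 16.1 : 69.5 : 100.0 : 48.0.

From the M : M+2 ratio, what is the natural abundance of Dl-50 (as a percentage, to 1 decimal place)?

59.0%

If p is the fraction of Dl that is Dl-48, then I(M+2)/I(M) = [C(3,1)·p^2·(1−p)] / p^3 = 3·(1−p)/p = 69.5/16.1 = 4.3168
(1−p)/p = 4.3168/3 = 1.4389  ⇒  p = 1/(1 + 1.4389) = 0.4100
Dl-48: 41.0%, Dl-50: 59.0%.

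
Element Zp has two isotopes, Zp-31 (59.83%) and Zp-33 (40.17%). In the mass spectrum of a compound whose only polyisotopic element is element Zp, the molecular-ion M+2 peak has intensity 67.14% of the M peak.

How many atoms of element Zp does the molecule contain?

1

The M+2/M ratio from n Zp atoms is n · q/p = n · 0.4017/0.5983.
n = 0.6714 × 0.5983/0.4017 = 1.00 ≈ 1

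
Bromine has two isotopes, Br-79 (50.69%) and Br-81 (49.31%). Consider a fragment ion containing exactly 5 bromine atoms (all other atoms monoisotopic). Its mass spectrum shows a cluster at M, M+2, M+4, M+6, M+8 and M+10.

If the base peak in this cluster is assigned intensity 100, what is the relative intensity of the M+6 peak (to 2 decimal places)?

(0.5069 + 0.4931)^5 gives M 0.0335, M+2 0.1628, M+4 0.3167, M+6 0.3081, M+8 0.1498, M+10 0.0292; the largest is M+4.
P(M+4) = C(5,2) × 0.5069^3 × 0.4931^2 = 10 × 0.13024674 × 0.24314761 = 0.316692 (base)
P(M+6) = C(5,3) × 0.5069^2 × 0.4931^3 = 10 × 0.25694761 × 0.11989609 = 0.308070
Relative intensity = 0.308070 / 0.316692 × 100 = 97.28

97.28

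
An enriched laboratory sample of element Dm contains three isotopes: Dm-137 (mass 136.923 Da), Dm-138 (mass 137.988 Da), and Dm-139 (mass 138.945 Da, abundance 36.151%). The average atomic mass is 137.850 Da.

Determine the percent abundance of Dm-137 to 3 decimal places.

45.443%

The remaining 63.849% is split between Dm-137 (fraction x) and Dm-138 (fraction 0.63849 − x).
Substituting: 136.923x + 137.988(0.63849 − x) = 87.61999305
(136.923 − 137.988)x = -0.48396507  ⇒  x = 0.45443, y = 0.18406
Dm-137: 45.443%, Dm-138: 18.406%.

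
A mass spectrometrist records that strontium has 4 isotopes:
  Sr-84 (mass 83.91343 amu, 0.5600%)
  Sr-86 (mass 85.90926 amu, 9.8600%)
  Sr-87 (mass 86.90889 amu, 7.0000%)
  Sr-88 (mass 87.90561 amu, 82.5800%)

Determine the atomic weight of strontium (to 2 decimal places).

Weight each isotope mass by its fractional abundance: 0.005600 × 83.91343 + 0.098600 × 85.90926 + 0.070000 × 86.90889 + 0.825800 × 87.90561
= 0.469915 + 8.470653 + 6.083622 + 72.592453 = 87.616643 amu

87.62 amu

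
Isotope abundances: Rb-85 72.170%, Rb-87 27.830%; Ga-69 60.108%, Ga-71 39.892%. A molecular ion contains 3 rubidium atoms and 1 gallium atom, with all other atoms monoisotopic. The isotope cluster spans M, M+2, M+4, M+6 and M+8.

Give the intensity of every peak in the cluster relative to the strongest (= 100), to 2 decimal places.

54.93 : 100.00 : 66.68 : 19.41 : 2.09

Rubidium pattern (n=3): 0.37589809 : 0.43485841 : 0.16768892 : 0.02155458
Gallium pattern (n=1): 0.60108 : 0.39892
Convolve the two distributions (both contribute in 2-u steps):
  M: 0.37589809×0.60108 = 0.225945
  M+2: 0.37589809×0.39892 + 0.43485841×0.60108 = 0.411338
  M+4: 0.43485841×0.39892 + 0.16768892×0.60108 = 0.274268
  M+6: 0.16768892×0.39892 + 0.02155458×0.60108 = 0.079850
  M+8: 0.02155458×0.39892 = 0.008599
Scale to base peak (0.411338) = 100: 54.93 : 100.00 : 66.68 : 19.41 : 2.09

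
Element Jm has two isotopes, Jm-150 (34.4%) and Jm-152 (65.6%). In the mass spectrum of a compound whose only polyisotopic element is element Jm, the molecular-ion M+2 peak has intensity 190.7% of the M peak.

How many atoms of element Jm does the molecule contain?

For n independent Jm atoms, I(M+2)/I(M) = n · (abundance Jm-152) / (abundance Jm-150) = n · 0.656/0.344.
n = 1.907 × 0.344/0.656 = 1.00 ≈ 1

1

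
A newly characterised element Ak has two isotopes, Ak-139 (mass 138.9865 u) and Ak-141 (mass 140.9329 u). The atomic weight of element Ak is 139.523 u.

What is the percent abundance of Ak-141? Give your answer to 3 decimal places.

27.564%

With x = fraction of Ak-139 (so Ak-141 is 1 − x):
138.9865·x + 140.9329·(1 − x) = 139.523
(138.9865 − 140.9329)·x = 139.523 − 140.9329
x = -1.4099 / -1.9464 = 0.72436 → 72.436% Ak-139, 27.564% Ak-141.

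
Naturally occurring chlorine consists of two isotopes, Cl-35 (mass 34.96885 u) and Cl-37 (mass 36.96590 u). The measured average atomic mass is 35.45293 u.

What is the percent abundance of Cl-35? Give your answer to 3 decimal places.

75.760%

Let x be the fractional abundance of Cl-35; then Cl-37 has abundance 1 − x.
34.96885·x + 36.96590·(1 − x) = 35.45293
(34.96885 − 36.96590)·x = 35.45293 − 36.96590
x = -1.51297 / -1.99705 = 0.75760 → 75.760% Cl-35, 24.240% Cl-37.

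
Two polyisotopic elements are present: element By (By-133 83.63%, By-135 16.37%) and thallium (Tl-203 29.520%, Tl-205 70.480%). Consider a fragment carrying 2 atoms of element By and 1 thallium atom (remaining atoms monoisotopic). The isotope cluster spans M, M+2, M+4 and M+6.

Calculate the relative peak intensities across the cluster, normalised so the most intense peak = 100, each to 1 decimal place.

Element By pattern (n=2): 0.69939769 : 0.27380462 : 0.02679769
Thallium pattern (n=1): 0.2952 : 0.7048
Convolve the two distributions (both contribute in 2-u steps):
  M: 0.69939769×0.2952 = 0.206462
  M+2: 0.69939769×0.7048 + 0.27380462×0.2952 = 0.573763
  M+4: 0.27380462×0.7048 + 0.02679769×0.2952 = 0.200888
  M+6: 0.02679769×0.7048 = 0.018887
Scale to base peak (0.573763) = 100: 36.0 : 100.0 : 35.0 : 3.3

36.0 : 100.0 : 35.0 : 3.3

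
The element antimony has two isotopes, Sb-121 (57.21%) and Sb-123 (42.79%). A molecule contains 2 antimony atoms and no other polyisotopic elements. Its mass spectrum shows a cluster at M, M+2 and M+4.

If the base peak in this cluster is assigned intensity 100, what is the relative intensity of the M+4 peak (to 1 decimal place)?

(0.5721 + 0.4279)^2 gives M 0.3273, M+2 0.4896, M+4 0.1831; the largest is M+2.
P(M+2) = C(2,1) × 0.5721^1 × 0.4279^1 = 2 × 0.5721 × 0.4279 = 0.489603 (base)
P(M+4) = C(2,2) × 0.5721^0 × 0.4279^2 = 1 × 1.0000 × 0.18309841 = 0.183098
Relative intensity = 0.183098 / 0.489603 × 100 = 37.4

37.4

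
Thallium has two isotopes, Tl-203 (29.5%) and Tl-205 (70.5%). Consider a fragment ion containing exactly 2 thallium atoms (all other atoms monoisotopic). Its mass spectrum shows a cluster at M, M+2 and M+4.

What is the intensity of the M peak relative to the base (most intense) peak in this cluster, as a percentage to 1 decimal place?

Binomial terms of (0.295 + 0.705)^2: M 0.0870, M+2 0.4160, M+4 0.4970 → M+4 is the base peak.
P(M+4) = C(2,2) × 0.295^0 × 0.705^2 = 1 × 1.0000 × 0.497025 = 0.497025 (base)
P(M) = C(2,0) × 0.295^2 × 0.705^0 = 1 × 0.087025 × 1.0000 = 0.087025
Relative intensity = 0.087025 / 0.497025 × 100 = 17.5

17.5%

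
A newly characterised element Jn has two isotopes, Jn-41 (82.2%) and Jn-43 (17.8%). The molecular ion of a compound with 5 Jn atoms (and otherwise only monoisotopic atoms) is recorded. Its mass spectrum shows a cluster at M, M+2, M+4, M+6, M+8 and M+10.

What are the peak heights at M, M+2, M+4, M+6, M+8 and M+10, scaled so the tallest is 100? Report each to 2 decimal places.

Expanding (0.822 + 0.178)^5:
P(M) = 0.822^5 = 0.375283
P(M+2) = 5 × 0.822^4 × 0.178^1 = 0.406328
P(M+4) = 10 × 0.822^3 × 0.178^2 = 0.175977
P(M+6) = 10 × 0.822^2 × 0.178^3 = 0.038107
P(M+8) = 5 × 0.822^1 × 0.178^4 = 0.004126
P(M+10) = 0.178^5 = 0.000179
The M+2 peak is largest (0.406328); scaling to 100 gives 92.36 : 100.00 : 43.31 : 9.38 : 1.02 : 0.04.

92.36 : 100.00 : 43.31 : 9.38 : 1.02 : 0.04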